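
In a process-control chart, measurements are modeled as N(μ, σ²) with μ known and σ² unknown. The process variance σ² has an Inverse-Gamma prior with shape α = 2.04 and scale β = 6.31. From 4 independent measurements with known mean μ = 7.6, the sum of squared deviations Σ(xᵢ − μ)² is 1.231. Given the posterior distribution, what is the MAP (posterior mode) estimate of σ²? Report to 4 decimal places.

1.3741

With known mean μ and an Inverse-Gamma(α, β) prior on σ², the Normal likelihood is conjugate: posterior is Inv-Gamma(α + n/2, β + Σ(xᵢ−μ)²/2).
Posterior: Inv-Gamma(2.04 + 4/2, 6.31 + 1.231/2) = Inv-Gamma(4.04, 6.9255).
Mode = β/(α+1) = 6.9255/5.04 = 1.3741.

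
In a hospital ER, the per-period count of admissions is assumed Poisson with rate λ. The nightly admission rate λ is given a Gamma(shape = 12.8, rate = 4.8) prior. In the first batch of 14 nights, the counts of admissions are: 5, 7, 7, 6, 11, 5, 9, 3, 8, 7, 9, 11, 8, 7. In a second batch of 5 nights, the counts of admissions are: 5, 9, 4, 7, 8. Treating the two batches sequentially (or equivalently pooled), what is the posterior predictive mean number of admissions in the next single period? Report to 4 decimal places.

With a Gamma(shape α, rate β) prior, the Poisson likelihood is conjugate: the posterior is Gamma(α + ΣXᵢ, β + n).
Batch 1: sum of counts S = 103 over n = 14 nights.
After batch 1: Gamma(α+S, β+n) = Gamma(12.8+103, 4.8+14) = Gamma(115.8, 18.8).
Batch 2: sum of counts S = 33 over n = 5 nights.
After batch 2: Gamma(α+S, β+n) = Gamma(115.8+33, 18.8+5) = Gamma(148.8, 23.8).
The predictive distribution for one future period is NegBinom with mean α/β = 6.2521.

6.2521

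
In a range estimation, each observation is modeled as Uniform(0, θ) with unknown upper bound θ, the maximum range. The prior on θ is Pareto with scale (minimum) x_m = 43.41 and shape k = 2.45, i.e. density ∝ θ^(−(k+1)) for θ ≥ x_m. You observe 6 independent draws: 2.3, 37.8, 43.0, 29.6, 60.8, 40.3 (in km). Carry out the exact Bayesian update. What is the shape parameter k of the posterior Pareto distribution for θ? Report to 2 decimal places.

8.45

A Pareto(scale x_m, shape k) prior on the upper bound θ of Uniform(0, θ) is conjugate: posterior is Pareto(max(x_m, max xᵢ), k + n).
Sample maximum = 60.8; prior scale x_m = 43.41 → posterior scale = max = 60.80.
Posterior shape = 2.45 + 6 = 8.45.
Posterior shape k = 8.45.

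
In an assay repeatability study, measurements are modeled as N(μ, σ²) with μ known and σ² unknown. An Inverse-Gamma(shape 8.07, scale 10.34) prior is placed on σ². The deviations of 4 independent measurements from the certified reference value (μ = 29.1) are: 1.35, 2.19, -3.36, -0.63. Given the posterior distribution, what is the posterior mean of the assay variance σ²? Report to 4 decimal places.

2.1491

With known mean μ and an Inverse-Gamma(α, β) prior on σ², the Normal likelihood is conjugate: posterior is Inv-Gamma(α + n/2, β + Σ(xᵢ−μ)²/2).
Σ(xᵢ−μ)² = (1.35)² + (2.19)² + (-3.36)² + (-0.63)² = 18.3051.
Posterior: Inv-Gamma(8.07 + 4/2, 10.34 + 18.3051/2) = Inv-Gamma(10.07, 19.49255).
E[σ²|data] = β/(α−1) = 19.49255/9.07 = 2.1491.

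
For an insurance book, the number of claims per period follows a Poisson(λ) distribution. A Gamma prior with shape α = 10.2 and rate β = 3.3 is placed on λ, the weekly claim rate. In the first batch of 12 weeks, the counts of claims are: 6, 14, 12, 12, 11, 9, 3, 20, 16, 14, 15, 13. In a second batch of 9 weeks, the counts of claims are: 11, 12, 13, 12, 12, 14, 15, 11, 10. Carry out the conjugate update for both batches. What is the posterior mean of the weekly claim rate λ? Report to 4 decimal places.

10.9136

With a Gamma(shape α, rate β) prior, the Poisson likelihood is conjugate: the posterior is Gamma(α + ΣXᵢ, β + n).
Batch 1: sum of counts S = 145 over n = 12 weeks.
After batch 1: Gamma(α+S, β+n) = Gamma(10.2+145, 3.3+12) = Gamma(155.2, 15.3).
Batch 2: sum of counts S = 110 over n = 9 weeks.
After batch 2: Gamma(α+S, β+n) = Gamma(155.2+110, 15.3+9) = Gamma(265.2, 24.3).
Posterior mean = α/β = 265.2/24.3 = 10.9136.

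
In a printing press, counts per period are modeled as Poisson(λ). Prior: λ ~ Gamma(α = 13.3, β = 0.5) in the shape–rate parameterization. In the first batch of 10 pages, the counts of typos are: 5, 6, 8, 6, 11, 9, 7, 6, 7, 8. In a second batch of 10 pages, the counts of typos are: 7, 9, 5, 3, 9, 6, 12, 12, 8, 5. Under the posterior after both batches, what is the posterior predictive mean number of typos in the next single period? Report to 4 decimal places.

With a Gamma(shape α, rate β) prior, the Poisson likelihood is conjugate: the posterior is Gamma(α + ΣXᵢ, β + n).
Batch 1: sum of counts S = 73 over n = 10 pages.
After batch 1: Gamma(α+S, β+n) = Gamma(13.3+73, 0.5+10) = Gamma(86.3, 10.5).
Batch 2: sum of counts S = 76 over n = 10 pages.
After batch 2: Gamma(α+S, β+n) = Gamma(86.3+76, 10.5+10) = Gamma(162.3, 20.5).
The predictive distribution for one future period is NegBinom with mean α/β = 7.9171.

7.9171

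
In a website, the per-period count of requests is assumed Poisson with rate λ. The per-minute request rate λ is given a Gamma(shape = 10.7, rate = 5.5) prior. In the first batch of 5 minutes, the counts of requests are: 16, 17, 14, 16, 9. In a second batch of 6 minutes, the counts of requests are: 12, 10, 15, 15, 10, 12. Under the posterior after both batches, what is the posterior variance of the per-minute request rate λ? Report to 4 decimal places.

With a Gamma(shape α, rate β) prior, the Poisson likelihood is conjugate: the posterior is Gamma(α + ΣXᵢ, β + n).
Batch 1: sum of counts S = 72 over n = 5 minutes.
After batch 1: Gamma(α+S, β+n) = Gamma(10.7+72, 5.5+5) = Gamma(82.7, 10.5).
Batch 2: sum of counts S = 74 over n = 6 minutes.
After batch 2: Gamma(α+S, β+n) = Gamma(82.7+74, 10.5+6) = Gamma(156.7, 16.5).
Var = α/β² = 156.7/16.5² = 0.5756.

0.5756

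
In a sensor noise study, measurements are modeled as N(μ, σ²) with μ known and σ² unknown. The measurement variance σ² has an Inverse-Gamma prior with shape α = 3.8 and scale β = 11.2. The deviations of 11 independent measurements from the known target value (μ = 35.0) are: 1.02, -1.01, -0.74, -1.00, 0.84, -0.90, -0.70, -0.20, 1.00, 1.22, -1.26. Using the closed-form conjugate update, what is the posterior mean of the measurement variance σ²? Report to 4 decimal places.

With known mean μ and an Inverse-Gamma(α, β) prior on σ², the Normal likelihood is conjugate: posterior is Inv-Gamma(α + n/2, β + Σ(xᵢ−μ)²/2).
Σ(xᵢ−μ)² = (1.02)² + (-1.01)² + (-0.74)² + (-1.00)² + (0.84)² + (-0.90)² + (-0.70)² + (-0.20)² + (1.00)² + (1.22)² + (-1.26)² = 9.7297.
Posterior: Inv-Gamma(3.8 + 11/2, 11.2 + 9.7297/2) = Inv-Gamma(9.30, 16.06485).
E[σ²|data] = β/(α−1) = 16.06485/8.30 = 1.9355.

1.9355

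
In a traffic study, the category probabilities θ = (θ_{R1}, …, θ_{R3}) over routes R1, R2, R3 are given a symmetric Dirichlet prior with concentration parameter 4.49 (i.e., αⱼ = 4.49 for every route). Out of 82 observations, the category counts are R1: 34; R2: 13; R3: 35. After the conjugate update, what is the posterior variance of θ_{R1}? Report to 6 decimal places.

0.002494

The Dirichlet prior is conjugate to the Multinomial likelihood: each posterior αⱼ = prior αⱼ + observed count nⱼ.
Posterior concentration: (38.49, 17.49, 39.49), total = 95.47.
Var[θ_j] = α_j(Σα−α_j)/((Σα)²(Σα+1)) = 38.49·56.98/(95.47²·96.47) = 0.002494.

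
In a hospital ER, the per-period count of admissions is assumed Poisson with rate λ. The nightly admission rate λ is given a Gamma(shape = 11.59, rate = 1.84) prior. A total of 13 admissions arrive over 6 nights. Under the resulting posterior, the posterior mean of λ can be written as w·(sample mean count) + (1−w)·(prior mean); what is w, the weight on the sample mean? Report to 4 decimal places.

With a Gamma(shape α, rate β) prior, the Poisson likelihood is conjugate: the posterior is Gamma(α + ΣXᵢ, β + n).
Posterior mean = (α₀+S)/(β₀+n) = [n/(β₀+n)]·(S/n) + [β₀/(β₀+n)]·(α₀/β₀), so only n and β₀ enter the weight.
Weight on data w = n/(β₀+n) = 6/(1.84+6) = 6/7.84 = 0.7653.

0.7653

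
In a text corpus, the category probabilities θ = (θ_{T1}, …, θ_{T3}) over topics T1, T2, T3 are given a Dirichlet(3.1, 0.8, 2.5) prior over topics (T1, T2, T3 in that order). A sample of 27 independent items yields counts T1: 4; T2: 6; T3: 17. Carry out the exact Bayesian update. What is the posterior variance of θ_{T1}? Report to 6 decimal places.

0.004866

The Dirichlet prior is conjugate to the Multinomial likelihood: each posterior αⱼ = prior αⱼ + observed count nⱼ.
Posterior concentration: (7.1, 6.8, 19.5), total = 33.4.
Var[θ_j] = α_j(Σα−α_j)/((Σα)²(Σα+1)) = 7.1·26.3/(33.4²·34.4) = 0.004866.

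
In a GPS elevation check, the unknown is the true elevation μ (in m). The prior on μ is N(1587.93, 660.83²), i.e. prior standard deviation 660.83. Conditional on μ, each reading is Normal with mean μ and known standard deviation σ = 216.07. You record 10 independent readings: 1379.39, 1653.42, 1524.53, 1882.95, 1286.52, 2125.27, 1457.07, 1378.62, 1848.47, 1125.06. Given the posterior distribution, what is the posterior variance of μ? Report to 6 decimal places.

4619.241193

For Normal data with known variance σ², a Normal(μ₀, σ₀²) prior on μ is conjugate. Posterior precision = 1/σ₀² + n/σ²; posterior mean is the precision-weighted average of μ₀ and x̄.
σ₀² = 660.83² = 436696.2889, σ² = 216.07² = 46686.2449; σ² + n·σ₀² = 46686.2449 + 10·436696.2889 = 4413649.1339.
Posterior precision = 1/σ₀² + n/σ² = 1/436696.2889 + 10/46686.2449 = (σ² + n·σ₀²)/(σ₀²σ²) = 4413649.1339/(436696.2889·46686.2449); posterior variance σₙ² = σ₀²σ²/(σ² + n·σ₀²) = 436696.2889·46686.2449/4413649.1339 = 4619.241193.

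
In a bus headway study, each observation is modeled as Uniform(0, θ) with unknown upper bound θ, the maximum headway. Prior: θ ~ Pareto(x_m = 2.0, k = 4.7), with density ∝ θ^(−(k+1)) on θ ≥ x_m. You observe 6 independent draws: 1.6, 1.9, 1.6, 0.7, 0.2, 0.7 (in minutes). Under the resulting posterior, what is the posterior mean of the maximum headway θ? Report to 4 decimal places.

A Pareto(scale x_m, shape k) prior on the upper bound θ of Uniform(0, θ) is conjugate: posterior is Pareto(max(x_m, max xᵢ), k + n).
Sample maximum = 1.9; prior scale x_m = 2.0 → posterior scale = max = 2.0.
Posterior shape = 4.7 + 6 = 10.7.
E[θ|data] = k·x_m/(k−1) = 10.7·2.0/9.7 = 2.2062.

2.2062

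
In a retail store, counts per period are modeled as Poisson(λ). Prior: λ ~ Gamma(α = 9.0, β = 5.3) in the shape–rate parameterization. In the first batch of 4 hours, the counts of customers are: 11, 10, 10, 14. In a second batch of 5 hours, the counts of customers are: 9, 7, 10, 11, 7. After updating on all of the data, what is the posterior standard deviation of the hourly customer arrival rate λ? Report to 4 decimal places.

With a Gamma(shape α, rate β) prior, the Poisson likelihood is conjugate: the posterior is Gamma(α + ΣXᵢ, β + n).
Batch 1: sum of counts S = 45 over n = 4 hours.
After batch 1: Gamma(α+S, β+n) = Gamma(9.0+45, 5.3+4) = Gamma(54.0, 9.3).
Batch 2: sum of counts S = 44 over n = 5 hours.
After batch 2: Gamma(α+S, β+n) = Gamma(54.0+44, 9.3+5) = Gamma(98.0, 14.3).
SD = √α/β = √98.0/14.3 = 0.6923.

0.6923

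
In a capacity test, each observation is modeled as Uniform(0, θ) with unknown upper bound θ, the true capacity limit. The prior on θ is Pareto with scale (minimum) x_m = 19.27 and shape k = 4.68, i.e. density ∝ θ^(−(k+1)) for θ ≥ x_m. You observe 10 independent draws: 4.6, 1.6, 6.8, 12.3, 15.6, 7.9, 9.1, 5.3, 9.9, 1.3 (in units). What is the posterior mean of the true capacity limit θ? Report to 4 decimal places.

20.6786

A Pareto(scale x_m, shape k) prior on the upper bound θ of Uniform(0, θ) is conjugate: posterior is Pareto(max(x_m, max xᵢ), k + n).
Sample maximum = 15.6; prior scale x_m = 19.27 → posterior scale = max = 19.27.
Posterior shape = 4.68 + 10 = 14.68.
E[θ|data] = k·x_m/(k−1) = 14.68·19.27/13.68 = 20.6786.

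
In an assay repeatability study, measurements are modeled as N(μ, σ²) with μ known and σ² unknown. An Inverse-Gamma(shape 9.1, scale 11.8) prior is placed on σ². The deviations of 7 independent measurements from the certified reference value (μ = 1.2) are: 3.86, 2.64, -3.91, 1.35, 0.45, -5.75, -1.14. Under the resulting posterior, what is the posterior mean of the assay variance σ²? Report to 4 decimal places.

With known mean μ and an Inverse-Gamma(α, β) prior on σ², the Normal likelihood is conjugate: posterior is Inv-Gamma(α + n/2, β + Σ(xᵢ−μ)²/2).
Σ(xᵢ−μ)² = (3.86)² + (2.64)² + (-3.91)² + (1.35)² + (0.45)² + (-5.75)² + (-1.14)² = 73.5444.
Posterior: Inv-Gamma(9.1 + 7/2, 11.8 + 73.5444/2) = Inv-Gamma(12.60, 48.57220).
E[σ²|data] = β/(α−1) = 48.57220/11.60 = 4.1873.

4.1873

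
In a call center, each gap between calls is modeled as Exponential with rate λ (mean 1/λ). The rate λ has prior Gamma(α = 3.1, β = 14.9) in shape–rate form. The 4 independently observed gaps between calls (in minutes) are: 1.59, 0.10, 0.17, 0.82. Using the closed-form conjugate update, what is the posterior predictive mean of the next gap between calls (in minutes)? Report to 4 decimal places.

2.8820

With a Gamma(shape α, rate β) prior on the exponential rate λ, the posterior after n observations with total T = Σxᵢ is Gamma(α+n, β+T).
Sum of observations T = 2.68 minutes; n = 4.
Posterior: Gamma(3.1+4, 14.9+2.68) = Gamma(7.1, 17.58).
The predictive distribution for the next observation is Lomax; its mean is β/(α−1) = 17.58/6.1 = 2.8820.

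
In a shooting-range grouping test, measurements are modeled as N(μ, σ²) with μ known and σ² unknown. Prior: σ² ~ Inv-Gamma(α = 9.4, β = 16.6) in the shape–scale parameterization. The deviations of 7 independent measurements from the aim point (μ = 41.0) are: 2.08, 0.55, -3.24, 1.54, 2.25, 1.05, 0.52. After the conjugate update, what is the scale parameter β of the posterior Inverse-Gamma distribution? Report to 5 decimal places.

28.56675

With known mean μ and an Inverse-Gamma(α, β) prior on σ², the Normal likelihood is conjugate: posterior is Inv-Gamma(α + n/2, β + Σ(xᵢ−μ)²/2).
Σ(xᵢ−μ)² = (2.08)² + (0.55)² + (-3.24)² + (1.54)² + (2.25)² + (1.05)² + (0.52)² = 23.9335.
Posterior: Inv-Gamma(9.4 + 7/2, 16.6 + 23.9335/2) = Inv-Gamma(12.90, 28.56675).
Posterior β = 28.56675.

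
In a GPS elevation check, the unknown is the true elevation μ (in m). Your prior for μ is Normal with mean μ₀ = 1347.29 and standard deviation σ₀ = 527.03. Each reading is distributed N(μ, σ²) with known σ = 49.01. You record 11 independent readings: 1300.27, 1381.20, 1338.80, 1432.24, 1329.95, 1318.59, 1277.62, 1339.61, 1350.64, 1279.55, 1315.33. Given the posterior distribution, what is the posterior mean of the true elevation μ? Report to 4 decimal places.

1333.0839

For Normal data with known variance σ², a Normal(μ₀, σ₀²) prior on μ is conjugate. Posterior precision = 1/σ₀² + n/σ²; posterior mean is the precision-weighted average of μ₀ and x̄.
Σxᵢ = 1300.27 + 1381.20 + 1338.80 + 1432.24 + 1329.95 + 1318.59 + 1277.62 + 1339.61 + 1350.64 + 1279.55 + 1315.33 = 14663.8, so n·x̄ = 14663.8.
σ₀² = 527.03² = 277760.6209, σ² = 49.01² = 2401.9801; σ² + n·σ₀² = 2401.9801 + 11·277760.6209 = 3057768.81.
Posterior mean = (μ₀/σ₀² + n·x̄/σ²)/(1/σ₀² + n/σ²) = (σ²·μ₀ + σ₀²·n·x̄)/(σ² + n·σ₀²) = (2401.9801·1347.29 + 277760.6209·14663.8)/3057768.81 = 4076262356.522349/3057768.81 = 1333.0839.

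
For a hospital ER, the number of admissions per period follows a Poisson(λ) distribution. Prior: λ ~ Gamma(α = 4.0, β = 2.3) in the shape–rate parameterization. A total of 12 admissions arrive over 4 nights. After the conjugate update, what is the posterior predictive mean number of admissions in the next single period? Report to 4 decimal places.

With a Gamma(shape α, rate β) prior, the Poisson likelihood is conjugate: the posterior is Gamma(α + ΣXᵢ, β + n).
Posterior: Gamma(α+S, β+n) = Gamma(4.0+12, 2.3+4) = Gamma(16.0, 6.3).
The predictive distribution for one future period is NegBinom with mean α/β = 2.5397.

2.5397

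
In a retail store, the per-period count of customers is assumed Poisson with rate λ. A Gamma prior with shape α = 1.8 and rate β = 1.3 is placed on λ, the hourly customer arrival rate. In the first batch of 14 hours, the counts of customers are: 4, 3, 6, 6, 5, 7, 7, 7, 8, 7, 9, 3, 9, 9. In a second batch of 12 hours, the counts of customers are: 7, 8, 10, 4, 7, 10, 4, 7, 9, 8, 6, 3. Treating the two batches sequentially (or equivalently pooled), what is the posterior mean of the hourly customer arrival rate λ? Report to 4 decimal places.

With a Gamma(shape α, rate β) prior, the Poisson likelihood is conjugate: the posterior is Gamma(α + ΣXᵢ, β + n).
Batch 1: sum of counts S = 90 over n = 14 hours.
After batch 1: Gamma(α+S, β+n) = Gamma(1.8+90, 1.3+14) = Gamma(91.8, 15.3).
Batch 2: sum of counts S = 83 over n = 12 hours.
After batch 2: Gamma(α+S, β+n) = Gamma(91.8+83, 15.3+12) = Gamma(174.8, 27.3).
Posterior mean = α/β = 174.8/27.3 = 6.4029.

6.4029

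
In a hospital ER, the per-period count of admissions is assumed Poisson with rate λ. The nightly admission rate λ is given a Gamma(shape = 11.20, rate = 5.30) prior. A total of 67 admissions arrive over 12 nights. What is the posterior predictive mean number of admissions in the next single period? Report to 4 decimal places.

4.5202

With a Gamma(shape α, rate β) prior, the Poisson likelihood is conjugate: the posterior is Gamma(α + ΣXᵢ, β + n).
Posterior: Gamma(α+S, β+n) = Gamma(11.20+67, 5.30+12) = Gamma(78.20, 17.30).
The predictive distribution for one future period is NegBinom with mean α/β = 4.5202.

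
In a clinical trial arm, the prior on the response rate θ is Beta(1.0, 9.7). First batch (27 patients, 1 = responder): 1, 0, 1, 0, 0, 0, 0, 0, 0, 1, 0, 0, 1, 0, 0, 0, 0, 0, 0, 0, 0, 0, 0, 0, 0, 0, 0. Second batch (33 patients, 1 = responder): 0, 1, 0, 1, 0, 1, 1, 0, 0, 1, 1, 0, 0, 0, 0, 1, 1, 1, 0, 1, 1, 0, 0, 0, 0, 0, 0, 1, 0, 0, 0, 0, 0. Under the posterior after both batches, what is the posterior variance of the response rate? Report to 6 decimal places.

The Beta prior is conjugate to a Binomial/Bernoulli likelihood; the update adds successes to α and failures to β.
After batch 1: Beta(1.0+4, 9.7+23) = Beta(5.0, 32.7).
After batch 2: Beta(5.0+12, 32.7+21) = Beta(17.0, 53.7).
Var = αβ/((α+β)²(α+β+1)) = 17.0·53.7/(70.7²·71.7) = 0.002547.

0.002547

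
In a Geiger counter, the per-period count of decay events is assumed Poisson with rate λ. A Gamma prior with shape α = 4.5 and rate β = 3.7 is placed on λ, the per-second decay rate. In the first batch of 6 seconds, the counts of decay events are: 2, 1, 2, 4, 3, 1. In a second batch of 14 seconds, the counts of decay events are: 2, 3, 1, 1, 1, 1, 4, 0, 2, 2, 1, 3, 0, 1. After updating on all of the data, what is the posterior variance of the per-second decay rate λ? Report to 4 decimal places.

0.0703

With a Gamma(shape α, rate β) prior, the Poisson likelihood is conjugate: the posterior is Gamma(α + ΣXᵢ, β + n).
Batch 1: sum of counts S = 13 over n = 6 seconds.
After batch 1: Gamma(α+S, β+n) = Gamma(4.5+13, 3.7+6) = Gamma(17.5, 9.7).
Batch 2: sum of counts S = 22 over n = 14 seconds.
After batch 2: Gamma(α+S, β+n) = Gamma(17.5+22, 9.7+14) = Gamma(39.5, 23.7).
Var = α/β² = 39.5/23.7² = 0.0703.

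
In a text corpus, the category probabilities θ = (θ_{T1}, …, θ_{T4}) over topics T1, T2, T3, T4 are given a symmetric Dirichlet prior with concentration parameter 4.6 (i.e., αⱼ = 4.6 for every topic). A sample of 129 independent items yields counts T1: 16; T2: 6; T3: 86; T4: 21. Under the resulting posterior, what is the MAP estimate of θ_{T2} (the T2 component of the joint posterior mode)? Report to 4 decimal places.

0.0669

The Dirichlet prior is conjugate to the Multinomial likelihood: each posterior αⱼ = prior αⱼ + observed count nⱼ.
Posterior concentration: (20.6, 10.6, 90.6, 25.6), total = 147.4.
Joint mode component: (α_{T2}−1)/(Σα−K) = 9.6/143.4 = 0.0669.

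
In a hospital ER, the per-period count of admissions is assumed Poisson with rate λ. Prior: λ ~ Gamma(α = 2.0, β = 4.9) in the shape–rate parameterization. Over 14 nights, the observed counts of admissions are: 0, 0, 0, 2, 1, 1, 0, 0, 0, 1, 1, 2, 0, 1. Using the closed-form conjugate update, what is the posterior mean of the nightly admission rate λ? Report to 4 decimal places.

0.5820

With a Gamma(shape α, rate β) prior, the Poisson likelihood is conjugate: the posterior is Gamma(α + ΣXᵢ, β + n).
Sum of counts S = 9 over n = 14 nights.
Posterior: Gamma(α+S, β+n) = Gamma(2.0+9, 4.9+14) = Gamma(11.0, 18.9).
Posterior mean = α/β = 11.0/18.9 = 0.5820.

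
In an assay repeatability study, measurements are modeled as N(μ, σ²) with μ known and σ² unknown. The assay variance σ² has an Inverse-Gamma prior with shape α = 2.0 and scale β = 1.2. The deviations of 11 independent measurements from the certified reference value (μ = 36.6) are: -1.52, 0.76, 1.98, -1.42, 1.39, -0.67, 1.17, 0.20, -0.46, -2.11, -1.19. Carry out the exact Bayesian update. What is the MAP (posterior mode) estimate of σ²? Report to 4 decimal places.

With known mean μ and an Inverse-Gamma(α, β) prior on σ², the Normal likelihood is conjugate: posterior is Inv-Gamma(α + n/2, β + Σ(xᵢ−μ)²/2).
Σ(xᵢ−μ)² = (-1.52)² + (0.76)² + (1.98)² + (-1.42)² + (1.39)² + (-0.67)² + (1.17)² + (0.20)² + (-0.46)² + (-2.11)² + (-1.19)² = 18.6945.
Posterior: Inv-Gamma(2.0 + 11/2, 1.2 + 18.6945/2) = Inv-Gamma(7.50, 10.54725).
Mode = β/(α+1) = 10.54725/8.50 = 1.2409.

1.2409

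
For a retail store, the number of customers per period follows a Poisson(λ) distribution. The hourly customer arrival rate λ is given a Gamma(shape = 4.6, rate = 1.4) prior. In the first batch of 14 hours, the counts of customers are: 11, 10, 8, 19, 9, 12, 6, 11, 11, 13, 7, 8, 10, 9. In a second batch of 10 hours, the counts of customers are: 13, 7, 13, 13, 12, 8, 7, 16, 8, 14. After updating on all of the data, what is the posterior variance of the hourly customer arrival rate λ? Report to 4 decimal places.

0.4024

With a Gamma(shape α, rate β) prior, the Poisson likelihood is conjugate: the posterior is Gamma(α + ΣXᵢ, β + n).
Batch 1: sum of counts S = 144 over n = 14 hours.
After batch 1: Gamma(α+S, β+n) = Gamma(4.6+144, 1.4+14) = Gamma(148.6, 15.4).
Batch 2: sum of counts S = 111 over n = 10 hours.
After batch 2: Gamma(α+S, β+n) = Gamma(148.6+111, 15.4+10) = Gamma(259.6, 25.4).
Var = α/β² = 259.6/25.4² = 0.4024.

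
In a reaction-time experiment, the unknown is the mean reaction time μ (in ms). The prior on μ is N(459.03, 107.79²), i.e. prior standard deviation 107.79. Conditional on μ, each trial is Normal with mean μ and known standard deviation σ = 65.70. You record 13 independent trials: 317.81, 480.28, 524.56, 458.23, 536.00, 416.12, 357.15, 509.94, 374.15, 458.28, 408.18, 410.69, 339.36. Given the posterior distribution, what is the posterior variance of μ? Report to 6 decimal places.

322.812389

For Normal data with known variance σ², a Normal(μ₀, σ₀²) prior on μ is conjugate. Posterior precision = 1/σ₀² + n/σ²; posterior mean is the precision-weighted average of μ₀ and x̄.
σ₀² = 107.79² = 11618.6841, σ² = 65.70² = 4316.49; σ² + n·σ₀² = 4316.49 + 13·11618.6841 = 155359.3833.
Posterior precision = 1/σ₀² + n/σ² = 1/11618.6841 + 13/4316.49 = (σ² + n·σ₀²)/(σ₀²σ²) = 155359.3833/(11618.6841·4316.49); posterior variance σₙ² = σ₀²σ²/(σ² + n·σ₀²) = 11618.6841·4316.49/155359.3833 = 322.812389.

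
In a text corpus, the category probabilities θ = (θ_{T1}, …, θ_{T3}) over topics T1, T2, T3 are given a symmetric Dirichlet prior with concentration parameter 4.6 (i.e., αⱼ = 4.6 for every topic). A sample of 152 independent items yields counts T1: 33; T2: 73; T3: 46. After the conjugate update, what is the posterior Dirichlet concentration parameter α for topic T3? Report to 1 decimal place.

50.6

The Dirichlet prior is conjugate to the Multinomial likelihood: each posterior αⱼ = prior αⱼ + observed count nⱼ.
Posterior concentration: (37.6, 77.6, 50.6), total = 165.8.
α_{T3} = 4.6 + 46 = 50.6.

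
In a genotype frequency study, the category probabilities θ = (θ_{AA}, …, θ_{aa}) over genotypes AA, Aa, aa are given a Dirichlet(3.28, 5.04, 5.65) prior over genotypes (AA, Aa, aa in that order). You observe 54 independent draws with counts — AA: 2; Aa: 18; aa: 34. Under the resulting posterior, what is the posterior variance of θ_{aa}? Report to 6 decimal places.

The Dirichlet prior is conjugate to the Multinomial likelihood: each posterior αⱼ = prior αⱼ + observed count nⱼ.
Posterior concentration: (5.28, 23.04, 39.65), total = 67.97.
Var[θ_j] = α_j(Σα−α_j)/((Σα)²(Σα+1)) = 39.65·28.32/(67.97²·68.97) = 0.003524.

0.003524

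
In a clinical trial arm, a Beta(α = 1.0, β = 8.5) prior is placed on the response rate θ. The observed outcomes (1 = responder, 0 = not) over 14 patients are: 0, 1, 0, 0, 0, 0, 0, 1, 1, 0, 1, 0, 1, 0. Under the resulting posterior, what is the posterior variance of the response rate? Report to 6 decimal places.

0.007760

The Beta prior is conjugate to a Binomial/Bernoulli likelihood; the update adds successes to α and failures to β.
Posterior: Beta(α+k, β+n−k) = Beta(1.0+5, 8.5+9) = Beta(6.0, 17.5).
Var = αβ/((α+β)²(α+β+1)) = 6.0·17.5/(23.5²·24.5) = 0.007760.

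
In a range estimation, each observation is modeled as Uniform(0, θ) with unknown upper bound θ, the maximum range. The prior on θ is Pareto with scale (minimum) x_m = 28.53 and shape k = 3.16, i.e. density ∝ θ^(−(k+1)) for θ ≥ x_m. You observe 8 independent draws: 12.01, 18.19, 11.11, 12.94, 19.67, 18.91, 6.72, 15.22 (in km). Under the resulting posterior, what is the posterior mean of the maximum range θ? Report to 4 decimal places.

A Pareto(scale x_m, shape k) prior on the upper bound θ of Uniform(0, θ) is conjugate: posterior is Pareto(max(x_m, max xᵢ), k + n).
Sample maximum = 19.67; prior scale x_m = 28.53 → posterior scale = max = 28.53.
Posterior shape = 3.16 + 8 = 11.16.
E[θ|data] = k·x_m/(k−1) = 11.16·28.53/10.16 = 31.3381.

31.3381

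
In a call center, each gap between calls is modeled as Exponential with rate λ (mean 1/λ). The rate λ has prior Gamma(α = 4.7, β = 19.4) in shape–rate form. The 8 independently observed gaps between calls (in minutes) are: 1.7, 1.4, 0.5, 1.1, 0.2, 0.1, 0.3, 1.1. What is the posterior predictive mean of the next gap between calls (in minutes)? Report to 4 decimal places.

2.2051

With a Gamma(shape α, rate β) prior on the exponential rate λ, the posterior after n observations with total T = Σxᵢ is Gamma(α+n, β+T).
Sum of observations T = 6.4 minutes; n = 8.
Posterior: Gamma(4.7+8, 19.4+6.4) = Gamma(12.7, 25.8).
The predictive distribution for the next observation is Lomax; its mean is β/(α−1) = 25.8/11.7 = 2.2051.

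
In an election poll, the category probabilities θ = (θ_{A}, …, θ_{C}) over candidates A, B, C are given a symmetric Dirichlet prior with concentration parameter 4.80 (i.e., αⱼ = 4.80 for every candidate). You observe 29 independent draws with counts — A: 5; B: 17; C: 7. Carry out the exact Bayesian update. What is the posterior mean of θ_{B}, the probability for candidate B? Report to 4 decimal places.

The Dirichlet prior is conjugate to the Multinomial likelihood: each posterior αⱼ = prior αⱼ + observed count nⱼ.
Posterior concentration: (9.80, 21.80, 11.80), total = 43.40.
E[θ_{B}|data] = α_{B}/Σα = 21.80/43.40 = 0.5023.

0.5023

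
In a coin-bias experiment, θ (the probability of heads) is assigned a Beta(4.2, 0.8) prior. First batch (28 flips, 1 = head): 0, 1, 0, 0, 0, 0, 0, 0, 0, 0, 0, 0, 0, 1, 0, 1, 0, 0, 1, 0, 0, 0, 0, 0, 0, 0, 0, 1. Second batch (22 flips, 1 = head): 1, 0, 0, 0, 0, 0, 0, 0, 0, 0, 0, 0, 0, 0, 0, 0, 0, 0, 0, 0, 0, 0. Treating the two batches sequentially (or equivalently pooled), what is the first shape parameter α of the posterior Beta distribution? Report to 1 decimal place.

The Beta prior is conjugate to a Binomial/Bernoulli likelihood; the update adds successes to α and failures to β.
After batch 1: Beta(4.2+5, 0.8+23) = Beta(9.2, 23.8).
After batch 2: Beta(9.2+1, 23.8+21) = Beta(10.2, 44.8).
Posterior α = 10.2.

10.2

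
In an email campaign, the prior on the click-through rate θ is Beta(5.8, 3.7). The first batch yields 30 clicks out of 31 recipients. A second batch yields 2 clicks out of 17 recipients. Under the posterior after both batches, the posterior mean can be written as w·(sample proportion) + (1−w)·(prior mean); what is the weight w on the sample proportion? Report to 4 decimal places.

0.8348

The Beta prior is conjugate to a Binomial/Bernoulli likelihood; the update adds successes to α and failures to β.
Total number of recipients: n = 31 + 17 = 48.
Posterior mean = (α₀+k)/(α₀+β₀+n) = [n/(α₀+β₀+n)]·(k/n) + [(α₀+β₀)/(α₀+β₀+n)]·α₀/(α₀+β₀), so only n and the prior enter the weight.
The weight on the data is w = n/(α₀+β₀+n) = 48/(5.8+3.7+48) = 48/57.5 = 0.8348.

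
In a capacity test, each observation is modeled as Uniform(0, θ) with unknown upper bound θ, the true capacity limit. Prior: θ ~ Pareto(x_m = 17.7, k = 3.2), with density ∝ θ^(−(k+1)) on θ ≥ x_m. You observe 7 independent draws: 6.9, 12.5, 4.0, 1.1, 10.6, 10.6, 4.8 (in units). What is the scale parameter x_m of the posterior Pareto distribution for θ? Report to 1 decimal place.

17.7

A Pareto(scale x_m, shape k) prior on the upper bound θ of Uniform(0, θ) is conjugate: posterior is Pareto(max(x_m, max xᵢ), k + n).
Sample maximum = 12.5; prior scale x_m = 17.7 → posterior scale = max = 17.7.
Posterior shape = 3.2 + 7 = 10.2.
Posterior scale x_m = 17.7.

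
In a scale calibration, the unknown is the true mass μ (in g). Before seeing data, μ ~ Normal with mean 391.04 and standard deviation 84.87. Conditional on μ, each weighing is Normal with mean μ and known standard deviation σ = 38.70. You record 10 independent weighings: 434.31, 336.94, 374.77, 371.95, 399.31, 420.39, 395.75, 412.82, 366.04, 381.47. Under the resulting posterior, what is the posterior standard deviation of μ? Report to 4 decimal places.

12.1127

For Normal data with known variance σ², a Normal(μ₀, σ₀²) prior on μ is conjugate. Posterior precision = 1/σ₀² + n/σ²; posterior mean is the precision-weighted average of μ₀ and x̄.
σ₀² = 84.87² = 7202.9169, σ² = 38.70² = 1497.69; σ² + n·σ₀² = 1497.69 + 10·7202.9169 = 73526.859.
Posterior precision = 1/σ₀² + n/σ² = 1/7202.9169 + 10/1497.69 = (σ² + n·σ₀²)/(σ₀²σ²) = 73526.859/(7202.9169·1497.69); posterior variance σₙ² = σ₀²σ²/(σ² + n·σ₀²) = 7202.9169·1497.69/73526.859 = 146.718312.
Posterior SD = √σₙ² = √(7202.9169·1497.69/73526.859) = 12.1127.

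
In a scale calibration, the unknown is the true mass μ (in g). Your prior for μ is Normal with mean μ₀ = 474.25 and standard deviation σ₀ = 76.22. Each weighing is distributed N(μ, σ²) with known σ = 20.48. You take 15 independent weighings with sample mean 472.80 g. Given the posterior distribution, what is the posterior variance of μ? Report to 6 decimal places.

For Normal data with known variance σ², a Normal(μ₀, σ₀²) prior on μ is conjugate. Posterior precision = 1/σ₀² + n/σ²; posterior mean is the precision-weighted average of μ₀ and x̄.
σ₀² = 76.22² = 5809.4884, σ² = 20.48² = 419.4304; σ² + n·σ₀² = 419.4304 + 15·5809.4884 = 87561.7564.
Posterior precision = 1/σ₀² + n/σ² = 1/5809.4884 + 15/419.4304 = (σ² + n·σ₀²)/(σ₀²σ²) = 87561.7564/(5809.4884·419.4304); posterior variance σₙ² = σ₀²σ²/(σ² + n·σ₀²) = 5809.4884·419.4304/87561.7564 = 27.828085.

27.828085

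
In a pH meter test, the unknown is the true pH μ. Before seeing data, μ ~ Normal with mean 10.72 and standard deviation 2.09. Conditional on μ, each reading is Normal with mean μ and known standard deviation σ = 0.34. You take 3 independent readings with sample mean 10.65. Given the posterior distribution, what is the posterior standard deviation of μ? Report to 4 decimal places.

For Normal data with known variance σ², a Normal(μ₀, σ₀²) prior on μ is conjugate. Posterior precision = 1/σ₀² + n/σ²; posterior mean is the precision-weighted average of μ₀ and x̄.
σ₀² = 2.09² = 4.3681, σ² = 0.34² = 0.1156; σ² + n·σ₀² = 0.1156 + 3·4.3681 = 13.2199.
Posterior precision = 1/σ₀² + n/σ² = 1/4.3681 + 3/0.1156 = (σ² + n·σ₀²)/(σ₀²σ²) = 13.2199/(4.3681·0.1156); posterior variance σₙ² = σ₀²σ²/(σ² + n·σ₀²) = 4.3681·0.1156/13.2199 = 0.038196.
Posterior SD = √σₙ² = √(4.3681·0.1156/13.2199) = 0.1954.

0.1954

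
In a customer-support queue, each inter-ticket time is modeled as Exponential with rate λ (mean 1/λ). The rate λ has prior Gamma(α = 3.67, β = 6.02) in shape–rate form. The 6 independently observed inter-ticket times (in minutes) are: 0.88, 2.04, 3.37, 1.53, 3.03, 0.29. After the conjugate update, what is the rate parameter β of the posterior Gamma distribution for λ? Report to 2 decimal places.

17.16

With a Gamma(shape α, rate β) prior on the exponential rate λ, the posterior after n observations with total T = Σxᵢ is Gamma(α+n, β+T).
Sum of observations T = 11.14 minutes; n = 6.
Posterior: Gamma(3.67+6, 6.02+11.14) = Gamma(9.67, 17.16).
Posterior β = 17.16.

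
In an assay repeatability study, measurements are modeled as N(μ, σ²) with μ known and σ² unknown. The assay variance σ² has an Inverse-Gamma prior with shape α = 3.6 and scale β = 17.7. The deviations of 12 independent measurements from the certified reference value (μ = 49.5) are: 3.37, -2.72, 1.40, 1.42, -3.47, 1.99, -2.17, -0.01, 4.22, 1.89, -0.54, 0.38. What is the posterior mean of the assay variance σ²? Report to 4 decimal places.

5.8522

With known mean μ and an Inverse-Gamma(α, β) prior on σ², the Normal likelihood is conjugate: posterior is Inv-Gamma(α + n/2, β + Σ(xᵢ−μ)²/2).
Σ(xᵢ−μ)² = (3.37)² + (-2.72)² + (1.40)² + (1.42)² + (-3.47)² + (1.99)² + (-2.17)² + (-0.01)² + (4.22)² + (1.89)² + (-0.54)² + (0.38)² = 65.2582.
Posterior: Inv-Gamma(3.6 + 12/2, 17.7 + 65.2582/2) = Inv-Gamma(9.60, 50.32910).
E[σ²|data] = β/(α−1) = 50.32910/8.60 = 5.8522.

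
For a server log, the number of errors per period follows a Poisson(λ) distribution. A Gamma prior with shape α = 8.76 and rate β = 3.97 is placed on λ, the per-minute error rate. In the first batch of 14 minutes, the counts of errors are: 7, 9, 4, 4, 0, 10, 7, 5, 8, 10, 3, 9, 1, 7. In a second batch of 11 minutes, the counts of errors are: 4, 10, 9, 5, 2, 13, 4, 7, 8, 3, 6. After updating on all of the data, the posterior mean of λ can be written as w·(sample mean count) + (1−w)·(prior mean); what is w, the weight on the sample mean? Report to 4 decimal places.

0.8630

With a Gamma(shape α, rate β) prior, the Poisson likelihood is conjugate: the posterior is Gamma(α + ΣXᵢ, β + n).
Total number of minutes: n = 14 + 11 = 25.
Posterior mean = (α₀+S)/(β₀+n) = [n/(β₀+n)]·(S/n) + [β₀/(β₀+n)]·(α₀/β₀), so only n and β₀ enter the weight.
Weight on data w = n/(β₀+n) = 25/(3.97+25) = 25/28.97 = 0.8630.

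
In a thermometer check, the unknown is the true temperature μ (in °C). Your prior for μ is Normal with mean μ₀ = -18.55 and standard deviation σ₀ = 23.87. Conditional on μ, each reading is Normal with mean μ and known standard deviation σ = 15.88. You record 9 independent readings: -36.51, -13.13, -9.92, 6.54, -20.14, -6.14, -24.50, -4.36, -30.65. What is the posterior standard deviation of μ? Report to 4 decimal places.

5.1678

For Normal data with known variance σ², a Normal(μ₀, σ₀²) prior on μ is conjugate. Posterior precision = 1/σ₀² + n/σ²; posterior mean is the precision-weighted average of μ₀ and x̄.
σ₀² = 23.87² = 569.7769, σ² = 15.88² = 252.1744; σ² + n·σ₀² = 252.1744 + 9·569.7769 = 5380.1665.
Posterior precision = 1/σ₀² + n/σ² = 1/569.7769 + 9/252.1744 = (σ² + n·σ₀²)/(σ₀²σ²) = 5380.1665/(569.7769·252.1744); posterior variance σₙ² = σ₀²σ²/(σ² + n·σ₀²) = 569.7769·252.1744/5380.1665 = 26.706078.
Posterior SD = √σₙ² = √(569.7769·252.1744/5380.1665) = 5.1678.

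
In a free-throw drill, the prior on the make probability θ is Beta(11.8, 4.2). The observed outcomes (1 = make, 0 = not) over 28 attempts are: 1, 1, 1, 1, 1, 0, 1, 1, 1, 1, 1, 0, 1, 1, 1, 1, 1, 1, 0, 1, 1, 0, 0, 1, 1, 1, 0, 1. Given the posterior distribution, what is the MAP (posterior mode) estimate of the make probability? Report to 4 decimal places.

The Beta prior is conjugate to a Binomial/Bernoulli likelihood; the update adds successes to α and failures to β.
Posterior: Beta(α+k, β+n−k) = Beta(11.8+22, 4.2+6) = Beta(33.8, 10.2).
Mode of Beta(a,b) for a,b>1 is (a−1)/(a+b−2) = 32.8/42.0 = 0.7810.

0.7810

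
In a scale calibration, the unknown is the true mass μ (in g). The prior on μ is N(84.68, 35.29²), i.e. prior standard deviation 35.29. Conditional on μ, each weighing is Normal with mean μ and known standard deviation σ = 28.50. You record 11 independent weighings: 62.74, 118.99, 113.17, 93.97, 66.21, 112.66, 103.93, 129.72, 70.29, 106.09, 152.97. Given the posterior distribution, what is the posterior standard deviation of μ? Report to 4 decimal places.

8.3491

For Normal data with known variance σ², a Normal(μ₀, σ₀²) prior on μ is conjugate. Posterior precision = 1/σ₀² + n/σ²; posterior mean is the precision-weighted average of μ₀ and x̄.
σ₀² = 35.29² = 1245.3841, σ² = 28.50² = 812.25; σ² + n·σ₀² = 812.25 + 11·1245.3841 = 14511.4751.
Posterior precision = 1/σ₀² + n/σ² = 1/1245.3841 + 11/812.25 = (σ² + n·σ₀²)/(σ₀²σ²) = 14511.4751/(1245.3841·812.25); posterior variance σₙ² = σ₀²σ²/(σ² + n·σ₀²) = 1245.3841·812.25/14511.4751 = 69.707816.
Posterior SD = √σₙ² = √(1245.3841·812.25/14511.4751) = 8.3491.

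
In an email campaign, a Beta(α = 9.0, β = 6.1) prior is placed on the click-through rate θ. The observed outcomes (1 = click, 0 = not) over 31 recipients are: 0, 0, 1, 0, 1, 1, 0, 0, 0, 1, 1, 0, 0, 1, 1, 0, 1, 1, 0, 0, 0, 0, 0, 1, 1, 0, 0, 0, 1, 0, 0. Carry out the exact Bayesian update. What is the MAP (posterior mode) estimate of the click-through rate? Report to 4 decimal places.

The Beta prior is conjugate to a Binomial/Bernoulli likelihood; the update adds successes to α and failures to β.
Posterior: Beta(α+k, β+n−k) = Beta(9.0+12, 6.1+19) = Beta(21.0, 25.1).
Mode of Beta(a,b) for a,b>1 is (a−1)/(a+b−2) = 20.0/44.1 = 0.4535.

0.4535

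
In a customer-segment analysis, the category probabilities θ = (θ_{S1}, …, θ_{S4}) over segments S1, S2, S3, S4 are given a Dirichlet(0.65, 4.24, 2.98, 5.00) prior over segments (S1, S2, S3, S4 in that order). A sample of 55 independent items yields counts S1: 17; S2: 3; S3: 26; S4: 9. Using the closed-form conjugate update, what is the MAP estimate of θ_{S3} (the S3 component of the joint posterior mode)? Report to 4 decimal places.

0.4381

The Dirichlet prior is conjugate to the Multinomial likelihood: each posterior αⱼ = prior αⱼ + observed count nⱼ.
Posterior concentration: (17.65, 7.24, 28.98, 14.00), total = 67.87.
Joint mode component: (α_{S3}−1)/(Σα−K) = 27.98/63.87 = 0.4381.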